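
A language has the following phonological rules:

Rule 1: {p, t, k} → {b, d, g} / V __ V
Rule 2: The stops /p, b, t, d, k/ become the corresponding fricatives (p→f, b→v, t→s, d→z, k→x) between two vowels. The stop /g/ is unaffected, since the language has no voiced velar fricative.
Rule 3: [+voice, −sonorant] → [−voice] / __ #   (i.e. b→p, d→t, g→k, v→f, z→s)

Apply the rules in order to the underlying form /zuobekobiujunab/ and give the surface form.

Rule 1 (intervocalic voicing): /k/ is a voiceless stop between vowels /e/ and /o/, so it voices to [g]. /zuobekobiujunab/ → zuobegobiujunab.
Rule 2 (intervocalic spirantization): /b/ is a stop between vowels /o/ and /e/, so it spirantizes to the fricative [v]. /b/ is a stop between vowels /o/ and /i/, so it spirantizes to the fricative [v]. /zuobegobiujunab/ → zuovegoviujunab.
Rule 3 (final devoicing): /b/ is a voiced obstruent in word-final position, so it devoices to [p]. /zuovegoviujunab/ → zuovegoviujunap.

zuovegoviujunap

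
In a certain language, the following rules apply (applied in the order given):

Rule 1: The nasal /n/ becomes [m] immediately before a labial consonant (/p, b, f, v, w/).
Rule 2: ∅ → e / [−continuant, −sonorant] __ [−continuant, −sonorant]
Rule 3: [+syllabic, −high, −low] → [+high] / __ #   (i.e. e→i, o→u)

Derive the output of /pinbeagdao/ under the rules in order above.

pimbeagedau

Rule 1 (nasal place assimilation): /n/ precedes the labial consonant /b/, so it assimilates in place to [m]. /pinbeagdao/ → pimbeagdao.
Rule 2 (stop-cluster e-epenthesis): /g/ and /d/ form a stop–stop cluster, so [e] is inserted between them. /pimbeagdao/ → pimbeagedao.
Rule 3 (final vowel raising): /o/ is a mid vowel in word-final position, so it raises to [u]. /pimbeagedao/ → pimbeagedau.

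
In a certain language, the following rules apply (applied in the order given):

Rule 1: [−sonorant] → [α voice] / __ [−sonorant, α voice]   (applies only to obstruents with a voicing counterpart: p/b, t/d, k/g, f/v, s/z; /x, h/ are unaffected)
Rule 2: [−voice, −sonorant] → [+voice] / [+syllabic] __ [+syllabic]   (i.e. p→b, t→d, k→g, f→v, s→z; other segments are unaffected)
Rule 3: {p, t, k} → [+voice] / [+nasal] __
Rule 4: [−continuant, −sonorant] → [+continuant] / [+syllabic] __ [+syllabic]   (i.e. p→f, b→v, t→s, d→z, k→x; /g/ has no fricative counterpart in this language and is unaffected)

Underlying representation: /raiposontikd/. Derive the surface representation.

raivozondigd

Rule 1 (regressive voicing assimilation): /k/ precedes the voiced obstruent /d/, so it voices to [g] by assimilation. /raiposontikd/ → raiposontigd.
Rule 2 (intervocalic voicing): /p/ is a voiceless obstruent between vowels /i/ and /o/, so it voices to [b]. /s/ is a voiceless obstruent between vowels /o/ and /o/, so it voices to [z]. /raiposontigd/ → raibozontigd.
Rule 3 (post-nasal voicing): /t/ is a voiceless stop immediately after the nasal /n/, so it voices to [d]. /raibozontigd/ → raibozondigd.
Rule 4 (intervocalic spirantization): /b/ is a stop between vowels /i/ and /o/, so it spirantizes to the fricative [v]. /raibozondigd/ → raivozondigd.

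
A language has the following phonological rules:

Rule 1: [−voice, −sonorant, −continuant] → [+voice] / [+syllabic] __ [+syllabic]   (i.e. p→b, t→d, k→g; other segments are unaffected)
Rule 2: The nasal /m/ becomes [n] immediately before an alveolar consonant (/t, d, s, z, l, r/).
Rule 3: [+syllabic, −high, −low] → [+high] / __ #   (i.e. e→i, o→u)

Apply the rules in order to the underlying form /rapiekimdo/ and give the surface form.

Rule 1 (intervocalic voicing): /p/ is a voiceless stop between vowels /a/ and /i/, so it voices to [b]. /k/ is a voiceless stop between vowels /e/ and /i/, so it voices to [g]. /rapiekimdo/ → rabiegimdo.
Rule 2 (nasal place assimilation): /m/ precedes the alveolar consonant /d/, so it assimilates in place to [n]. /rabiegimdo/ → rabiegindo.
Rule 3 (final vowel raising): /o/ is a mid vowel in word-final position, so it raises to [u]. /rabiegindo/ → rabiegindu.

rabiegindu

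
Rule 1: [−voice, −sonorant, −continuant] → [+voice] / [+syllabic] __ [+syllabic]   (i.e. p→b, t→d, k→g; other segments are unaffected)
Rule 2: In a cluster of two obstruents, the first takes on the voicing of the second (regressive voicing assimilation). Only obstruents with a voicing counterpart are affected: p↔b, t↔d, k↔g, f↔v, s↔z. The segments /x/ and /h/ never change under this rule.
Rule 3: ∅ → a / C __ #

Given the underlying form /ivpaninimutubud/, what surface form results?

Rule 1 (intervocalic voicing): /t/ is a voiceless stop between vowels /u/ and /u/, so it voices to [d]. /ivpaninimutubud/ → ivpaninimudubud.
Rule 2 (regressive voicing assimilation): /v/ precedes the voiceless obstruent /p/, so it devoices to [f] by assimilation. /ivpaninimudubud/ → ifpaninimudubud.
Rule 3 (final a-epenthesis): the form ends in the consonant /d/, so [a] is inserted word-finally. /ifpaninimudubud/ → ifpaninimudubuda.

ifpaninimudubuda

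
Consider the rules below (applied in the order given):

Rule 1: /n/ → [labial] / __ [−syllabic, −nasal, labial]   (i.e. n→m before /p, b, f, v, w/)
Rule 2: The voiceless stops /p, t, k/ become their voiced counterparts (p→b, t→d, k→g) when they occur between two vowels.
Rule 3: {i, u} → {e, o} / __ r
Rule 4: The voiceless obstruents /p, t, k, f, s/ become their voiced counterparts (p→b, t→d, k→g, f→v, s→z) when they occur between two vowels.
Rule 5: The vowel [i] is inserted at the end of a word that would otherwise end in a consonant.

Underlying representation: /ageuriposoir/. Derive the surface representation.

ageoribozoeri

Rule 1 (nasal place assimilation): no segment meets the environment; /ageuriposoir/ is unchanged.
Rule 2 (intervocalic voicing): /p/ is a voiceless stop between vowels /i/ and /o/, so it voices to [b]. /ageuriposoir/ → ageuribosoir.
Rule 3 (pre-rhotic lowering): /u/ is a high vowel immediately before /r/, so it lowers to [o]. /i/ is a high vowel immediately before /r/, so it lowers to [e]. /ageuribosoir/ → ageoribosoer.
Rule 4 (intervocalic voicing): /s/ is a voiceless obstruent between vowels /o/ and /o/, so it voices to [z]. /ageoribosoer/ → ageoribozoer.
Rule 5 (final i-epenthesis): the form ends in the consonant /r/, so [i] is inserted word-finally. /ageoribozoer/ → ageoribozoeri.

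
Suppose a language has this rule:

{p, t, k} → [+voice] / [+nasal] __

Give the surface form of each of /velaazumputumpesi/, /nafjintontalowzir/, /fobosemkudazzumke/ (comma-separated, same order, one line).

velaazumbutumbesi, nafjindondalowzir, fobosemgudazzumge

/velaazumputumpesi/: /p/ is a voiceless stop immediately after the nasal /m/, so it voices to [b]. /p/ is a voiceless stop immediately after the nasal /m/, so it voices to [b]. → [velaazumbutumbesi].
/nafjintontalowzir/: /t/ is a voiceless stop immediately after the nasal /n/, so it voices to [d]. /t/ is a voiceless stop immediately after the nasal /n/, so it voices to [d]. → [nafjindondalowzir].
/fobosemkudazzumke/: /k/ is a voiceless stop immediately after the nasal /m/, so it voices to [g]. /k/ is a voiceless stop immediately after the nasal /m/, so it voices to [g]. → [fobosemgudazzumge].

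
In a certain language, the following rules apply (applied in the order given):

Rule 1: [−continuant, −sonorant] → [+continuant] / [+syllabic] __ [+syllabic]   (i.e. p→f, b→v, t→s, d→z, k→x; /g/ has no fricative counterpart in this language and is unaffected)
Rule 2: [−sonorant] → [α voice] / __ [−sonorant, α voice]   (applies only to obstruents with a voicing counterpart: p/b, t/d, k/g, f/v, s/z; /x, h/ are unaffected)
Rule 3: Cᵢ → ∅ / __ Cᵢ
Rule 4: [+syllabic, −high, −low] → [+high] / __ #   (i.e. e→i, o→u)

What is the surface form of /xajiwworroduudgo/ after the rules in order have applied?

Rule 1 (intervocalic spirantization): /d/ is a stop between vowels /o/ and /u/, so it spirantizes to the fricative [z]. /xajiwworroduudgo/ → xajiwworrozuudgo.
Rule 2 (regressive voicing assimilation): no segment meets the environment; /xajiwworrozuudgo/ is unchanged.
Rule 3 (degemination): /ww/ is a geminate; the first /w/ deletes. /rr/ is a geminate; the first /r/ deletes. /xajiwworrozuudgo/ → xajiworozuudgo.
Rule 4 (final vowel raising): /o/ is a mid vowel in word-final position, so it raises to [u]. /xajiworozuudgo/ → xajiworozuudgu.

xajiworozuudgu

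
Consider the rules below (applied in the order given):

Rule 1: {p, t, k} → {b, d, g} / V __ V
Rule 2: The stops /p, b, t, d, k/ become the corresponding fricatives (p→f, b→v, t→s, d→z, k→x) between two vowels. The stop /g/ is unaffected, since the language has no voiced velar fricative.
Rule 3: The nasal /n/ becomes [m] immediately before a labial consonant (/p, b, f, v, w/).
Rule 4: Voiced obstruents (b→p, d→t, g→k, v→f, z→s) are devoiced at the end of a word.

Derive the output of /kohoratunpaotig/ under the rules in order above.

kohorazumpaozik

Rule 1 (intervocalic voicing): /t/ is a voiceless stop between vowels /a/ and /u/, so it voices to [d]. /t/ is a voiceless stop between vowels /o/ and /i/, so it voices to [d]. /kohoratunpaotig/ → kohoradunpaodig.
Rule 2 (intervocalic spirantization): /d/ is a stop between vowels /a/ and /u/, so it spirantizes to the fricative [z]. /d/ is a stop between vowels /o/ and /i/, so it spirantizes to the fricative [z]. /kohoradunpaodig/ → kohorazunpaozig.
Rule 3 (nasal place assimilation): /n/ precedes the labial consonant /p/, so it assimilates in place to [m]. /kohorazunpaozig/ → kohorazumpaozig.
Rule 4 (final devoicing): /g/ is a voiced obstruent in word-final position, so it devoices to [k]. /kohorazumpaozig/ → kohorazumpaozik.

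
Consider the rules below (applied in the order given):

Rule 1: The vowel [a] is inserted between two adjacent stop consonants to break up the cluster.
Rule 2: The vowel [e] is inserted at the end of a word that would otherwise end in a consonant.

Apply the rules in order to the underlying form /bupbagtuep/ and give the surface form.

Rule 1 (stop-cluster a-epenthesis): /p/ and /b/ form a stop–stop cluster, so [a] is inserted between them. /g/ and /t/ form a stop–stop cluster, so [a] is inserted between them. /bupbagtuep/ → bupabagatuep.
Rule 2 (final e-epenthesis): the form ends in the consonant /p/, so [e] is inserted word-finally. /bupabagatuep/ → bupabagatuepe.

bupabagatuepe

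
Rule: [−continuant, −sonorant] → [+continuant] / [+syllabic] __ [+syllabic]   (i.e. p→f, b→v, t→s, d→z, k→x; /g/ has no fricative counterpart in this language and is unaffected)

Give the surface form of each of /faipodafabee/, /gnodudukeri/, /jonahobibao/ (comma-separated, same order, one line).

/faipodafabee/: /p/ is a stop between vowels /i/ and /o/, so it spirantizes to the fricative [f]. /d/ is a stop between vowels /o/ and /a/, so it spirantizes to the fricative [z]. /b/ is a stop between vowels /a/ and /e/, so it spirantizes to the fricative [v]. → [faifozafavee].
/gnodudukeri/: /d/ is a stop between vowels /o/ and /u/, so it spirantizes to the fricative [z]. /d/ is a stop between vowels /u/ and /u/, so it spirantizes to the fricative [z]. /k/ is a stop between vowels /u/ and /e/, so it spirantizes to the fricative [x]. → [gnozuzuxeri].
/jonahobibao/: /b/ is a stop between vowels /o/ and /i/, so it spirantizes to the fricative [v]. /b/ is a stop between vowels /i/ and /a/, so it spirantizes to the fricative [v]. → [jonahovivao].

faifozafavee, gnozuzuxeri, jonahovivao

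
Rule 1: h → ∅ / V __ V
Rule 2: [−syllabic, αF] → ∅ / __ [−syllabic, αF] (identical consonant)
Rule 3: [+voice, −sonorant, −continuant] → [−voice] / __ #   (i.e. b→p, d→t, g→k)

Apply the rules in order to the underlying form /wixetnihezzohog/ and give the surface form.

wixetniezook

Rule 1 (intervocalic h-deletion): /h/ occurs between vowels /i/ and /e/, so it deletes. /h/ occurs between vowels /o/ and /o/, so it deletes. /wixetnihezzohog/ → wixetniezzoog.
Rule 2 (degemination): /zz/ is a geminate; the first /z/ deletes. /wixetniezzoog/ → wixetniezoog.
Rule 3 (final devoicing): /g/ is a voiced stop in word-final position, so it devoices to [k]. /wixetniezoog/ → wixetniezook.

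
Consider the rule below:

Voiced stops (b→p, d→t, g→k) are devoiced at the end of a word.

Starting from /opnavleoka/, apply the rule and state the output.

No segment of /opnavleoka/ meets the structural description of the rule, so the form surfaces unchanged.

opnavleoka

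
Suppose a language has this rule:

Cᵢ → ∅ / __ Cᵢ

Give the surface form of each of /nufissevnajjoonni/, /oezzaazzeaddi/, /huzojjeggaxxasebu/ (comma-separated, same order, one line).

/nufissevnajjoonni/: /ss/ is a geminate; the first /s/ deletes. /jj/ is a geminate; the first /j/ deletes. /nn/ is a geminate; the first /n/ deletes. → [nufisevnajooni].
/oezzaazzeaddi/: /zz/ is a geminate; the first /z/ deletes. /zz/ is a geminate; the first /z/ deletes. /dd/ is a geminate; the first /d/ deletes. → [oezaazeadi].
/huzojjeggaxxasebu/: /jj/ is a geminate; the first /j/ deletes. /gg/ is a geminate; the first /g/ deletes. /xx/ is a geminate; the first /x/ deletes. → [huzojegaxasebu].

nufisevnajooni, oezaazeadi, huzojegaxasebu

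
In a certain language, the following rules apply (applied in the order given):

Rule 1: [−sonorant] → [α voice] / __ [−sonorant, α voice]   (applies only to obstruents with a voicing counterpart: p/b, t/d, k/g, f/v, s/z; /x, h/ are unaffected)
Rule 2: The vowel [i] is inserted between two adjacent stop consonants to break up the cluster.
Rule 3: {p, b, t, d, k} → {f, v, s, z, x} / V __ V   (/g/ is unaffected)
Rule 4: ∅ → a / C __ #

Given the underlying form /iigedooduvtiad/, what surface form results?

Rule 1 (regressive voicing assimilation): /v/ precedes the voiceless obstruent /t/, so it devoices to [f] by assimilation. /iigedooduvtiad/ → iigedooduftiad.
Rule 2 (stop-cluster i-epenthesis): no segment meets the environment; /iigedooduftiad/ is unchanged.
Rule 3 (intervocalic spirantization): /d/ is a stop between vowels /e/ and /o/, so it spirantizes to the fricative [z]. /d/ is a stop between vowels /o/ and /u/, so it spirantizes to the fricative [z]. /iigedooduftiad/ → iigezoozuftiad.
Rule 4 (final a-epenthesis): the form ends in the consonant /d/, so [a] is inserted word-finally. /iigezoozuftiad/ → iigezoozuftiada.

iigezoozuftiada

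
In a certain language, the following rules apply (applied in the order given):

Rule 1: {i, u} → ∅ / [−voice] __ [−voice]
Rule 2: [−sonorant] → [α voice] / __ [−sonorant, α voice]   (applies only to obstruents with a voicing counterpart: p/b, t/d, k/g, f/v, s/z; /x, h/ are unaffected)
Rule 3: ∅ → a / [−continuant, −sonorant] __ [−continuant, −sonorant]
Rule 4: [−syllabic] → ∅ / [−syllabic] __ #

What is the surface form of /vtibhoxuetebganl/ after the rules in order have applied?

Rule 1 (high vowel syncope): no segment meets the environment; /vtibhoxuetebganl/ is unchanged.
Rule 2 (regressive voicing assimilation): /v/ precedes the voiceless obstruent /t/, so it devoices to [f] by assimilation. /b/ precedes the voiceless obstruent /h/, so it devoices to [p] by assimilation. /vtibhoxuetebganl/ → ftiphoxuetebganl.
Rule 3 (stop-cluster a-epenthesis): /b/ and /g/ form a stop–stop cluster, so [a] is inserted between them. /ftiphoxuetebganl/ → ftiphoxuetebaganl.
Rule 4 (final cluster simplification): /l/ is the second consonant of a word-final cluster /nl/, so it deletes. /ftiphoxuetebaganl/ → ftiphoxuetebagan.

ftiphoxuetebagan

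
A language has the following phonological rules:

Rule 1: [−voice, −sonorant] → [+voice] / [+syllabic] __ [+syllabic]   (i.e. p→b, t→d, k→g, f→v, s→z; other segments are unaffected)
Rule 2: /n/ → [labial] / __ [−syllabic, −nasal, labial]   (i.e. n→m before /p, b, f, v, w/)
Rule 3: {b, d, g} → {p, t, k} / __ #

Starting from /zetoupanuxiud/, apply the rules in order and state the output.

zedoubanuxiut

Rule 1 (intervocalic voicing): /t/ is a voiceless obstruent between vowels /e/ and /o/, so it voices to [d]. /p/ is a voiceless obstruent between vowels /u/ and /a/, so it voices to [b]. /zetoupanuxiud/ → zedoubanuxiud.
Rule 2 (nasal place assimilation): no segment meets the environment; /zedoubanuxiud/ is unchanged.
Rule 3 (final devoicing): /d/ is a voiced stop in word-final position, so it devoices to [t]. /zedoubanuxiud/ → zedoubanuxiut.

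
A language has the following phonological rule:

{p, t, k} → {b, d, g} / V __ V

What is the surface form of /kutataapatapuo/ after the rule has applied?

kudadaabadabuo

/t/ is a voiceless stop between vowels /u/ and /a/, so it voices to [d].
/t/ is a voiceless stop between vowels /a/ and /a/, so it voices to [d].
/p/ is a voiceless stop between vowels /a/ and /a/, so it voices to [b].
/t/ is a voiceless stop between vowels /a/ and /a/, so it voices to [d].
/p/ is a voiceless stop between vowels /a/ and /u/, so it voices to [b].
The other instance of /k/ does not occur in the required environment and remains unchanged.
Surface form: [kudadaabadabuo].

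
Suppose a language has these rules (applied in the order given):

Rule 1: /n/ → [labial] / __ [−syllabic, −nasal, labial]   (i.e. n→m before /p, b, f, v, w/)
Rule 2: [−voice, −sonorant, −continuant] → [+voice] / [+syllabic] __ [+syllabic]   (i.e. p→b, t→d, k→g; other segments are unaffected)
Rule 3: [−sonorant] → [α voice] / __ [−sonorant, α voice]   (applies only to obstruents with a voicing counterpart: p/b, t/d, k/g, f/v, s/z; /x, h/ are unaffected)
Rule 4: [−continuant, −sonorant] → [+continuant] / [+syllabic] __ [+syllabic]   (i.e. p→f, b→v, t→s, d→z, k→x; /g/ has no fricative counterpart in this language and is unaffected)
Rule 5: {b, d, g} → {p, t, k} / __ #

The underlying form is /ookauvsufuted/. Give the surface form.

oogaufsufuzet

Rule 1 (nasal place assimilation): no segment meets the environment; /ookauvsufuted/ is unchanged.
Rule 2 (intervocalic voicing): /k/ is a voiceless stop between vowels /o/ and /a/, so it voices to [g]. /t/ is a voiceless stop between vowels /u/ and /e/, so it voices to [d]. /ookauvsufuted/ → oogauvsufuded.
Rule 3 (regressive voicing assimilation): /v/ precedes the voiceless obstruent /s/, so it devoices to [f] by assimilation. /oogauvsufuded/ → oogaufsufuded.
Rule 4 (intervocalic spirantization): /d/ is a stop between vowels /u/ and /e/, so it spirantizes to the fricative [z]. /oogaufsufuded/ → oogaufsufuzed.
Rule 5 (final devoicing): /d/ is a voiced stop in word-final position, so it devoices to [t]. /oogaufsufuzed/ → oogaufsufuzet.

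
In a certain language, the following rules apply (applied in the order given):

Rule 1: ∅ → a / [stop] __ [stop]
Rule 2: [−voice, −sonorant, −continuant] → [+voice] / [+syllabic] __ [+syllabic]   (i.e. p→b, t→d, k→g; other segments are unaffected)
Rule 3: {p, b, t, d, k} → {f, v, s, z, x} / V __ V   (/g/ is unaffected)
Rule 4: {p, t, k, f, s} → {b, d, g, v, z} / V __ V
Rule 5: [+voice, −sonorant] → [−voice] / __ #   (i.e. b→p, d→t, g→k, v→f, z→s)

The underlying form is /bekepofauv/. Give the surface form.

Rule 1 (stop-cluster a-epenthesis): no segment meets the environment; /bekepofauv/ is unchanged.
Rule 2 (intervocalic voicing): /k/ is a voiceless stop between vowels /e/ and /e/, so it voices to [g]. /p/ is a voiceless stop between vowels /e/ and /o/, so it voices to [b]. /bekepofauv/ → begebofauv.
Rule 3 (intervocalic spirantization): /b/ is a stop between vowels /e/ and /o/, so it spirantizes to the fricative [v]. /begebofauv/ → begevofauv.
Rule 4 (intervocalic voicing): /f/ is a voiceless obstruent between vowels /o/ and /a/, so it voices to [v]. /begevofauv/ → begevovauv.
Rule 5 (final devoicing): /v/ is a voiced obstruent in word-final position, so it devoices to [f]. /begevovauv/ → begevovauf.

begevovauf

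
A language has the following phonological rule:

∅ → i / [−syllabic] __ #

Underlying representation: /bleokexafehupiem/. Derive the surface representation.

the form ends in the consonant /m/, so [i] is inserted word-finally.
Surface form: [bleokexafehupiemi].

bleokexafehupiemi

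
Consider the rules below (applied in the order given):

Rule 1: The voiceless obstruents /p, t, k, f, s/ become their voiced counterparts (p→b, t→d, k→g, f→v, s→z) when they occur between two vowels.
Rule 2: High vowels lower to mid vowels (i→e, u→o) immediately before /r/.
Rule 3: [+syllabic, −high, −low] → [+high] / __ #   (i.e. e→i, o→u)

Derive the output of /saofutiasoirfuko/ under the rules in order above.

Rule 1 (intervocalic voicing): /f/ is a voiceless obstruent between vowels /o/ and /u/, so it voices to [v]. /t/ is a voiceless obstruent between vowels /u/ and /i/, so it voices to [d]. /s/ is a voiceless obstruent between vowels /a/ and /o/, so it voices to [z]. /k/ is a voiceless obstruent between vowels /u/ and /o/, so it voices to [g]. /saofutiasoirfuko/ → saovudiazoirfugo.
Rule 2 (pre-rhotic lowering): /i/ is a high vowel immediately before /r/, so it lowers to [e]. /saovudiazoirfugo/ → saovudiazoerfugo.
Rule 3 (final vowel raising): /o/ is a mid vowel in word-final position, so it raises to [u]. /saovudiazoerfugo/ → saovudiazoerfugu.

saovudiazoerfugu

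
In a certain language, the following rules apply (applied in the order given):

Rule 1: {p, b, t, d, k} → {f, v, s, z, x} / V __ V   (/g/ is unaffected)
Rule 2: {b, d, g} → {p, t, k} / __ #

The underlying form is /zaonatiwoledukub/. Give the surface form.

zaonasiwolezuxup

Rule 1 (intervocalic spirantization): /t/ is a stop between vowels /a/ and /i/, so it spirantizes to the fricative [s]. /d/ is a stop between vowels /e/ and /u/, so it spirantizes to the fricative [z]. /k/ is a stop between vowels /u/ and /u/, so it spirantizes to the fricative [x]. /zaonatiwoledukub/ → zaonasiwolezuxub.
Rule 2 (final devoicing): /b/ is a voiced stop in word-final position, so it devoices to [p]. /zaonasiwolezuxub/ → zaonasiwolezuxup.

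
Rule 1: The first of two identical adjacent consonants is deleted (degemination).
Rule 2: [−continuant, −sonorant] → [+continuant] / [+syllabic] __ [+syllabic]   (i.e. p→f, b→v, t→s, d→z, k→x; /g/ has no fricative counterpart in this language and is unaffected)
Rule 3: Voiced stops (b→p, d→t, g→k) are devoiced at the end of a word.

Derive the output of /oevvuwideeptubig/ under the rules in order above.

Rule 1 (degemination): /vv/ is a geminate; the first /v/ deletes. /oevvuwideeptubig/ → oevuwideeptubig.
Rule 2 (intervocalic spirantization): /d/ is a stop between vowels /i/ and /e/, so it spirantizes to the fricative [z]. /b/ is a stop between vowels /u/ and /i/, so it spirantizes to the fricative [v]. /oevuwideeptubig/ → oevuwizeeptuvig.
Rule 3 (final devoicing): /g/ is a voiced stop in word-final position, so it devoices to [k]. /oevuwizeeptuvig/ → oevuwizeeptuvik.

oevuwizeeptuvik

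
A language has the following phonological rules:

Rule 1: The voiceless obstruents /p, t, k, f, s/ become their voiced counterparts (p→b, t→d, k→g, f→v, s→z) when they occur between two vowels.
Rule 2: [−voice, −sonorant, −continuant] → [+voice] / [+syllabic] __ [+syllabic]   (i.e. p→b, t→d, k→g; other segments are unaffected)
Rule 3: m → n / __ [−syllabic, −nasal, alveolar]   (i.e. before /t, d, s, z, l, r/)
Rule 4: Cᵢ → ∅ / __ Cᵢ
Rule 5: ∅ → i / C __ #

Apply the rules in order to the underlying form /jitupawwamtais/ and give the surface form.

jidubawantaisi

Rule 1 (intervocalic voicing): /t/ is a voiceless obstruent between vowels /i/ and /u/, so it voices to [d]. /p/ is a voiceless obstruent between vowels /u/ and /a/, so it voices to [b]. /jitupawwamtais/ → jidubawwamtais.
Rule 2 (intervocalic voicing): no segment meets the environment; /jidubawwamtais/ is unchanged.
Rule 3 (nasal place assimilation): /m/ precedes the alveolar consonant /t/, so it assimilates in place to [n]. /jidubawwamtais/ → jidubawwantais.
Rule 4 (degemination): /ww/ is a geminate; the first /w/ deletes. /jidubawwantais/ → jidubawantais.
Rule 5 (final i-epenthesis): the form ends in the consonant /s/, so [i] is inserted word-finally. /jidubawantais/ → jidubawantaisi.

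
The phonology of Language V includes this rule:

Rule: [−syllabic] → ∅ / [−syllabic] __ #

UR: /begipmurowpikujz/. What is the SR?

begipmurowpikuj

/z/ is the second consonant of a word-final cluster /jz/, so it deletes.
Surface form: [begipmurowpikuj].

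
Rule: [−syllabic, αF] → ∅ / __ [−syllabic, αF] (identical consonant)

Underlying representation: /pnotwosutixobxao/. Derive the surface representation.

pnotwosutixobxao

No segment of /pnotwosutixobxao/ meets the structural description of the rule, so the form surfaces unchanged.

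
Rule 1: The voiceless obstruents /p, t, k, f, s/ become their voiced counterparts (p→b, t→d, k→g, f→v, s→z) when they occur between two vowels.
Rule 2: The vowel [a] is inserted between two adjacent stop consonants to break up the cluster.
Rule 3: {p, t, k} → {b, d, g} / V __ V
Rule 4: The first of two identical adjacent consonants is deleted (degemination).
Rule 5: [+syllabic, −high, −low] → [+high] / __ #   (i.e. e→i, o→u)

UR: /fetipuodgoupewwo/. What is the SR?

fedibuodagoubewu

Rule 1 (intervocalic voicing): /t/ is a voiceless obstruent between vowels /e/ and /i/, so it voices to [d]. /p/ is a voiceless obstruent between vowels /i/ and /u/, so it voices to [b]. /p/ is a voiceless obstruent between vowels /u/ and /e/, so it voices to [b]. /fetipuodgoupewwo/ → fedibuodgoubewwo.
Rule 2 (stop-cluster a-epenthesis): /d/ and /g/ form a stop–stop cluster, so [a] is inserted between them. /fedibuodgoubewwo/ → fedibuodagoubewwo.
Rule 3 (intervocalic voicing): no segment meets the environment; /fedibuodagoubewwo/ is unchanged.
Rule 4 (degemination): /ww/ is a geminate; the first /w/ deletes. /fedibuodagoubewwo/ → fedibuodagoubewo.
Rule 5 (final vowel raising): /o/ is a mid vowel in word-final position, so it raises to [u]. /fedibuodagoubewo/ → fedibuodagoubewu.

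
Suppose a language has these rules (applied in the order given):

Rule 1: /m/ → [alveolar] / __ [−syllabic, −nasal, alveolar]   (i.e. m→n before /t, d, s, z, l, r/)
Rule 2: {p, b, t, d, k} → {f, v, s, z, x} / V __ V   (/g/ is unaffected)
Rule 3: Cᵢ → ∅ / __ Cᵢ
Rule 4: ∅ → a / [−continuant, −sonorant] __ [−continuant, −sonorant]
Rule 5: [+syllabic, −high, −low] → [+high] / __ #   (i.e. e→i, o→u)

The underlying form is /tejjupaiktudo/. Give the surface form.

Rule 1 (nasal place assimilation): no segment meets the environment; /tejjupaiktudo/ is unchanged.
Rule 2 (intervocalic spirantization): /p/ is a stop between vowels /u/ and /a/, so it spirantizes to the fricative [f]. /d/ is a stop between vowels /u/ and /o/, so it spirantizes to the fricative [z]. /tejjupaiktudo/ → tejjufaiktuzo.
Rule 3 (degemination): /jj/ is a geminate; the first /j/ deletes. /tejjufaiktuzo/ → tejufaiktuzo.
Rule 4 (stop-cluster a-epenthesis): /k/ and /t/ form a stop–stop cluster, so [a] is inserted between them. /tejufaiktuzo/ → tejufaikatuzo.
Rule 5 (final vowel raising): /o/ is a mid vowel in word-final position, so it raises to [u]. /tejufaikatuzo/ → tejufaikatuzu.

tejufaikatuzu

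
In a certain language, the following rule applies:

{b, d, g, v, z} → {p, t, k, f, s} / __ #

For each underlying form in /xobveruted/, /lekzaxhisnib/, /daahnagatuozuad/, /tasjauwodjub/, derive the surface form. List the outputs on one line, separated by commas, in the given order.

/xobveruted/: /d/ is a voiced obstruent in word-final position, so it devoices to [t]. → [xobverutet].
/lekzaxhisnib/: /b/ is a voiced obstruent in word-final position, so it devoices to [p]. → [lekzaxhisnip].
/daahnagatuozuad/: /d/ is a voiced obstruent in word-final position, so it devoices to [t]. → [daahnagatuozuat].
/tasjauwodjub/: /b/ is a voiced obstruent in word-final position, so it devoices to [p]. → [tasjauwodjup].

xobverutet, lekzaxhisnip, daahnagatuozuat, tasjauwodjup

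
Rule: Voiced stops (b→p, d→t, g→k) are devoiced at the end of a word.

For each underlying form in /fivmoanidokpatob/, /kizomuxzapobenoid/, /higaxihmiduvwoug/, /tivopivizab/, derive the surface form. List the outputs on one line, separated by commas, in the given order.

/fivmoanidokpatob/: /b/ is a voiced stop in word-final position, so it devoices to [p]. → [fivmoanidokpatop].
/kizomuxzapobenoid/: /d/ is a voiced stop in word-final position, so it devoices to [t]. → [kizomuxzapobenoit].
/higaxihmiduvwoug/: /g/ is a voiced stop in word-final position, so it devoices to [k]. → [higaxihmiduvwouk].
/tivopivizab/: /b/ is a voiced stop in word-final position, so it devoices to [p]. → [tivopivizap].

fivmoanidokpatop, kizomuxzapobenoit, higaxihmiduvwouk, tivopivizap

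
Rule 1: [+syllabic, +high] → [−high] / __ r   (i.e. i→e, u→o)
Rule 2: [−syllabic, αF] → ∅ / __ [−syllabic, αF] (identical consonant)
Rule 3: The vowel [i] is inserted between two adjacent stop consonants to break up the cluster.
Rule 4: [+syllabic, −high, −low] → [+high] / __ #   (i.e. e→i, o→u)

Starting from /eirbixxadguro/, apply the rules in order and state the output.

Rule 1 (pre-rhotic lowering): /i/ is a high vowel immediately before /r/, so it lowers to [e]. /u/ is a high vowel immediately before /r/, so it lowers to [o]. /eirbixxadguro/ → eerbixxadgoro.
Rule 2 (degemination): /xx/ is a geminate; the first /x/ deletes. /eerbixxadgoro/ → eerbixadgoro.
Rule 3 (stop-cluster i-epenthesis): /d/ and /g/ form a stop–stop cluster, so [i] is inserted between them. /eerbixadgoro/ → eerbixadigoro.
Rule 4 (final vowel raising): /o/ is a mid vowel in word-final position, so it raises to [u]. /eerbixadigoro/ → eerbixadigoru.

eerbixadigoru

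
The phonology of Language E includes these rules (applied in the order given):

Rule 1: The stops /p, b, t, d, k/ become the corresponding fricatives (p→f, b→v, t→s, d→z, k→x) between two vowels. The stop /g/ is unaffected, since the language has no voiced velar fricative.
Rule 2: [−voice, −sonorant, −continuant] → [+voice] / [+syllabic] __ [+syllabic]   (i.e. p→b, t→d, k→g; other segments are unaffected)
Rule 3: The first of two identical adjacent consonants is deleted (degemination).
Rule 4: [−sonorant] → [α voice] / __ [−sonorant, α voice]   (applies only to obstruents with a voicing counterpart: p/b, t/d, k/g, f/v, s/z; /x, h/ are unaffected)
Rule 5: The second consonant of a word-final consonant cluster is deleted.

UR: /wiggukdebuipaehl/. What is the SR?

wigugdevuifaeh

Rule 1 (intervocalic spirantization): /b/ is a stop between vowels /e/ and /u/, so it spirantizes to the fricative [v]. /p/ is a stop between vowels /i/ and /a/, so it spirantizes to the fricative [f]. /wiggukdebuipaehl/ → wiggukdevuifaehl.
Rule 2 (intervocalic voicing): no segment meets the environment; /wiggukdevuifaehl/ is unchanged.
Rule 3 (degemination): /gg/ is a geminate; the first /g/ deletes. /wiggukdevuifaehl/ → wigukdevuifaehl.
Rule 4 (regressive voicing assimilation): /k/ precedes the voiced obstruent /d/, so it voices to [g] by assimilation. /wigukdevuifaehl/ → wigugdevuifaehl.
Rule 5 (final cluster simplification): /l/ is the second consonant of a word-final cluster /hl/, so it deletes. /wigugdevuifaehl/ → wigugdevuifaeh.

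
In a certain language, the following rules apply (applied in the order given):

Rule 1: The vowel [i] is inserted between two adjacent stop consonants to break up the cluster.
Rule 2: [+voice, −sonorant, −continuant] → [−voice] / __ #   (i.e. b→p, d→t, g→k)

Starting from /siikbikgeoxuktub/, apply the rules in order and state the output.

Rule 1 (stop-cluster i-epenthesis): /k/ and /b/ form a stop–stop cluster, so [i] is inserted between them. /k/ and /g/ form a stop–stop cluster, so [i] is inserted between them. /k/ and /t/ form a stop–stop cluster, so [i] is inserted between them. /siikbikgeoxuktub/ → siikibikigeoxukitub.
Rule 2 (final devoicing): /b/ is a voiced stop in word-final position, so it devoices to [p]. /siikibikigeoxukitub/ → siikibikigeoxukitup.

siikibikigeoxukitup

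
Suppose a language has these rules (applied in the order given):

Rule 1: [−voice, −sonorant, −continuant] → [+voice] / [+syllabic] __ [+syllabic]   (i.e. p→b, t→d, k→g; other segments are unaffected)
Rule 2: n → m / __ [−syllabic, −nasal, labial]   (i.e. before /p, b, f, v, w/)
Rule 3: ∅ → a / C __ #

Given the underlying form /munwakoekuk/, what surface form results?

Rule 1 (intervocalic voicing): /k/ is a voiceless stop between vowels /a/ and /o/, so it voices to [g]. /k/ is a voiceless stop between vowels /e/ and /u/, so it voices to [g]. /munwakoekuk/ → munwagoeguk.
Rule 2 (nasal place assimilation): /n/ precedes the labial consonant /w/, so it assimilates in place to [m]. /munwagoeguk/ → mumwagoeguk.
Rule 3 (final a-epenthesis): the form ends in the consonant /k/, so [a] is inserted word-finally. /mumwagoeguk/ → mumwagoeguka.

mumwagoeguka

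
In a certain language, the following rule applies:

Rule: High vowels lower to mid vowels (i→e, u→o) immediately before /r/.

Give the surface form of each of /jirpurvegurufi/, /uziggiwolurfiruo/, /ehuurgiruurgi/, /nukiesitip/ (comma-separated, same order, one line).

jerporvegorufi, uziggiwolorferuo, ehuorgeruorgi, nukiesitip

/jirpurvegurufi/: /i/ is a high vowel immediately before /r/, so it lowers to [e]. /u/ is a high vowel immediately before /r/, so it lowers to [o]. /u/ is a high vowel immediately before /r/, so it lowers to [o]. → [jerporvegorufi].
/uziggiwolurfiruo/: /u/ is a high vowel immediately before /r/, so it lowers to [o]. /i/ is a high vowel immediately before /r/, so it lowers to [e]. → [uziggiwolorferuo].
/ehuurgiruurgi/: /u/ is a high vowel immediately before /r/, so it lowers to [o]. /i/ is a high vowel immediately before /r/, so it lowers to [e]. /u/ is a high vowel immediately before /r/, so it lowers to [o]. → [ehuorgeruorgi].
/nukiesitip/: the rule's environment is not met; surfaces unchanged as [nukiesitip].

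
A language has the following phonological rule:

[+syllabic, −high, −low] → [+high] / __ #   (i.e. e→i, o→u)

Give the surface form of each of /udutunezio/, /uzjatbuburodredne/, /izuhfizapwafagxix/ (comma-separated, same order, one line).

/udutunezio/: /o/ is a mid vowel in word-final position, so it raises to [u]. → [udutuneziu].
/uzjatbuburodredne/: /e/ is a mid vowel in word-final position, so it raises to [i]. → [uzjatbuburodredni].
/izuhfizapwafagxix/: the rule's environment is not met; surfaces unchanged as [izuhfizapwafagxix].

udutuneziu, uzjatbuburodredni, izuhfizapwafagxix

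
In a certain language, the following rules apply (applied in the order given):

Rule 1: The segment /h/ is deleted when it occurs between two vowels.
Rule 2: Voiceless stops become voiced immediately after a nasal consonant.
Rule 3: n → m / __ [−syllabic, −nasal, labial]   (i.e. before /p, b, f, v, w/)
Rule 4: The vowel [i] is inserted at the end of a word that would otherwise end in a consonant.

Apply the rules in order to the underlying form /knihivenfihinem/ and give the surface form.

kniivemfiinemi

Rule 1 (intervocalic h-deletion): /h/ occurs between vowels /i/ and /i/, so it deletes. /h/ occurs between vowels /i/ and /i/, so it deletes. /knihivenfihinem/ → kniivenfiinem.
Rule 2 (post-nasal voicing): no segment meets the environment; /kniivenfiinem/ is unchanged.
Rule 3 (nasal place assimilation): /n/ precedes the labial consonant /f/, so it assimilates in place to [m]. /kniivenfiinem/ → kniivemfiinem.
Rule 4 (final i-epenthesis): the form ends in the consonant /m/, so [i] is inserted word-finally. /kniivemfiinem/ → kniivemfiinemi.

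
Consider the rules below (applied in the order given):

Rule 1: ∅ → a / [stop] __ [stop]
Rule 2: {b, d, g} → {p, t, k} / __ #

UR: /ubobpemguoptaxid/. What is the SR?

ubobapemguopataxit

Rule 1 (stop-cluster a-epenthesis): /b/ and /p/ form a stop–stop cluster, so [a] is inserted between them. /p/ and /t/ form a stop–stop cluster, so [a] is inserted between them. /ubobpemguoptaxid/ → ubobapemguopataxid.
Rule 2 (final devoicing): /d/ is a voiced stop in word-final position, so it devoices to [t]. /ubobapemguopataxid/ → ubobapemguopataxit.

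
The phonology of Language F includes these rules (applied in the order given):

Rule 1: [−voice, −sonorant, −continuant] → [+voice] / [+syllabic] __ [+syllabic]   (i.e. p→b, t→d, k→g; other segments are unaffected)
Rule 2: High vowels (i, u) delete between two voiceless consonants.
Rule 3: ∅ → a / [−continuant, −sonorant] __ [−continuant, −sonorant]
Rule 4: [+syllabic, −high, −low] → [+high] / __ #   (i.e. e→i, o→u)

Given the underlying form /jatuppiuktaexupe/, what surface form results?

jadupapiukataexubi

Rule 1 (intervocalic voicing): /t/ is a voiceless stop between vowels /a/ and /u/, so it voices to [d]. /p/ is a voiceless stop between vowels /u/ and /e/, so it voices to [b]. /jatuppiuktaexupe/ → jaduppiuktaexube.
Rule 2 (high vowel syncope): no segment meets the environment; /jaduppiuktaexube/ is unchanged.
Rule 3 (stop-cluster a-epenthesis): /p/ and /p/ form a stop–stop cluster, so [a] is inserted between them. /k/ and /t/ form a stop–stop cluster, so [a] is inserted between them. /jaduppiuktaexube/ → jadupapiukataexube.
Rule 4 (final vowel raising): /e/ is a mid vowel in word-final position, so it raises to [i]. /jadupapiukataexube/ → jadupapiukataexubi.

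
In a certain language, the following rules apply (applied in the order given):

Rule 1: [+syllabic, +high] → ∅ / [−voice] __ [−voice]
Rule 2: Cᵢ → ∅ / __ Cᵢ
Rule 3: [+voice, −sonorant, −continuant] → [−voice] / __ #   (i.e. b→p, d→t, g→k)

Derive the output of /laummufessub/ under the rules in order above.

laumufesup

Rule 1 (high vowel syncope): no segment meets the environment; /laummufessub/ is unchanged.
Rule 2 (degemination): /mm/ is a geminate; the first /m/ deletes. /ss/ is a geminate; the first /s/ deletes. /laummufessub/ → laumufesub.
Rule 3 (final devoicing): /b/ is a voiced stop in word-final position, so it devoices to [p]. /laumufesub/ → laumufesup.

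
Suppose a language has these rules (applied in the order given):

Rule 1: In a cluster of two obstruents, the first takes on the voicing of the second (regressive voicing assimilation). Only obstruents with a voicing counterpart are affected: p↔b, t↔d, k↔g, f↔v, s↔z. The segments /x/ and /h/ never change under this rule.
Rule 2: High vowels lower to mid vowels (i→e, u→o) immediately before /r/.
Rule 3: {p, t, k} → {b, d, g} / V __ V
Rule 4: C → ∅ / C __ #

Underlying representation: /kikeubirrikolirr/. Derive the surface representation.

kigeuberrigoler

Rule 1 (regressive voicing assimilation): no segment meets the environment; /kikeubirrikolirr/ is unchanged.
Rule 2 (pre-rhotic lowering): /i/ is a high vowel immediately before /r/, so it lowers to [e]. /i/ is a high vowel immediately before /r/, so it lowers to [e]. /kikeubirrikolirr/ → kikeuberrikolerr.
Rule 3 (intervocalic voicing): /k/ is a voiceless stop between vowels /i/ and /e/, so it voices to [g]. /k/ is a voiceless stop between vowels /i/ and /o/, so it voices to [g]. /kikeuberrikolerr/ → kigeuberrigolerr.
Rule 4 (final cluster simplification): /r/ is the second consonant of a word-final cluster /rr/, so it deletes. /kigeuberrigolerr/ → kigeuberrigoler.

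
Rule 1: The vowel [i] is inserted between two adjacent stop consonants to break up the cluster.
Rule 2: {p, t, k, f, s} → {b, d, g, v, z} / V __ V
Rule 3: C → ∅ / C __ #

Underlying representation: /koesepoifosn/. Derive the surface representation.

Rule 1 (stop-cluster i-epenthesis): no segment meets the environment; /koesepoifosn/ is unchanged.
Rule 2 (intervocalic voicing): /s/ is a voiceless obstruent between vowels /e/ and /e/, so it voices to [z]. /p/ is a voiceless obstruent between vowels /e/ and /o/, so it voices to [b]. /f/ is a voiceless obstruent between vowels /i/ and /o/, so it voices to [v]. /koesepoifosn/ → koezeboivosn.
Rule 3 (final cluster simplification): /n/ is the second consonant of a word-final cluster /sn/, so it deletes. /koezeboivosn/ → koezeboivos.

koezeboivos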